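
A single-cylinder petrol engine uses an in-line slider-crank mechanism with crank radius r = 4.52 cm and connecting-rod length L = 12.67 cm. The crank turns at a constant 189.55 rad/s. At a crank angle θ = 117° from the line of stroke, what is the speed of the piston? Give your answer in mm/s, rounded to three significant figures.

6330

ω = 189.6 rad/s
For an in-line slider-crank, x = r cosθ + √(L² − r² sin²θ), so v = −rω sinθ·[1 + r cosθ/√(L² − r² sin²θ)].
With r = 0.0452 m, L = 0.1267 m, θ = 117°: √(L² − r² sin²θ) = 0.12013 m.
v = −0.0452·189.6·0.89101·[1 + 0.0452·-0.45399/0.12013] = -6.3298 m/s.
|v| = 6.3298 m/s = 6329.8 mm/s.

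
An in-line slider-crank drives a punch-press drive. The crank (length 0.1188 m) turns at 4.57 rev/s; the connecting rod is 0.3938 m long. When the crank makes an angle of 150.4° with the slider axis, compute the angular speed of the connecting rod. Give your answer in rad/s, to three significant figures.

7.62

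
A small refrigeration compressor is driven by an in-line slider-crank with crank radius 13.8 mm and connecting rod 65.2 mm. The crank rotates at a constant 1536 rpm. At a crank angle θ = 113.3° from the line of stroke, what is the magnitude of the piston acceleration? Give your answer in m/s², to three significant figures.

194

ω = 2π·1536/60 = 160.8 rad/s
x(θ) = r cosθ + √(L² − r² sin²θ); with ω constant, a = ω²·d²x/dθ².
d²x/dθ² = −r cosθ − r²(cos2θ)/√u − r⁴ sin²2θ/(4u^{3/2}),  u = L² − r² sin²θ = 0.0040904 m².
Substituting r = 0.0138 m, L = 0.0652 m, θ = 113.3°: d²x/dθ² = +0.0074861 m.
a = ω²·d²x/dθ² = (160.8)²·(+0.0074861) = +193.69 m/s²;  |a| = 193.69 m/s².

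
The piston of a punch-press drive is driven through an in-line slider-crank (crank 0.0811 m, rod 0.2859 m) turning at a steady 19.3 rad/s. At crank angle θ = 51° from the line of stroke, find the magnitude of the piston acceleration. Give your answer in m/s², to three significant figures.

ω = 19.3 rad/s
x(θ) = r cosθ + √(L² − r² sin²θ); with ω constant, a = ω²·d²x/dθ².
d²x/dθ² = −r cosθ − r²(cos2θ)/√u − r⁴ sin²2θ/(4u^{3/2}),  u = L² − r² sin²θ = 0.0777665 m².
Substituting r = 0.0811 m, L = 0.2859 m, θ = 51°: d²x/dθ² = -0.046611 m.
a = ω²·d²x/dθ² = (19.3)²·(-0.046611) = -17.362 m/s²;  |a| = 17.362 m/s².

17.4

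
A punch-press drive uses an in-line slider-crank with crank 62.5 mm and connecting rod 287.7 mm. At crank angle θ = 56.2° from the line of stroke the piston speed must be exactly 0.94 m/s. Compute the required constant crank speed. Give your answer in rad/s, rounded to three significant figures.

For an in-line slider-crank, |v_piston| = rω|sinθ|·[1 + r cosθ/√(L² − r² sin²θ)].
With r = 0.0625 m, L = 0.2877 m, θ = 56.2°: the bracketed kinematic factor |dx/dθ| = 0.058318 m.
ω = v/|dx/dθ| = 0.94/0.058318 = 16.119 rad/s.

16.1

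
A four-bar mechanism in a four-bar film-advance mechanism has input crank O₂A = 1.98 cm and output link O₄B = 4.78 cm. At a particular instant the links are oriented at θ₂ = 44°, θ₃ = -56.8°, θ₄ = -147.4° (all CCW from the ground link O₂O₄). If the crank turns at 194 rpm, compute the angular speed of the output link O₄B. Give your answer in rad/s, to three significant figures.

ω₂ = 20.32 rad/s (from 194 rpm).
Differentiating the loop-closure r₂e^{iθ₂}+r₃e^{iθ₃}=r₁+r₄e^{iθ₄} gives r₂ω₂e^{iθ₂}+r₃ω₃e^{iθ₃}=r₄ω₄e^{iθ₄}.
Eliminating the other unknown: ω₄ = r₂ω₂ sin(θ₂−θ₃) / [r₄ sin(θ₄−θ₃)].
Numerator sine = +0.98229; denominator sine = -0.99995.
Result = 0.0198·20.32·(+0.98229) / (0.0478·(-0.99995)) = -8.2667 rad/s; magnitude 8.2667 rad/s.

8.27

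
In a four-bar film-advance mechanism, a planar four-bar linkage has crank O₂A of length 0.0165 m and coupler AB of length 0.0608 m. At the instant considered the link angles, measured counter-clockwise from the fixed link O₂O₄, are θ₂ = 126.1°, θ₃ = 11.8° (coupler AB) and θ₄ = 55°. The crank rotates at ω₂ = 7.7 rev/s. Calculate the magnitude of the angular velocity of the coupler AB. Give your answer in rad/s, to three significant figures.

18.1

ω₂ = 48.38 rad/s (from 7.7 rev/s).
Differentiating the loop-closure r₂e^{iθ₂}+r₃e^{iθ₃}=r₁+r₄e^{iθ₄} gives r₂ω₂e^{iθ₂}+r₃ω₃e^{iθ₃}=r₄ω₄e^{iθ₄}.
Eliminating the other unknown: ω₃ = r₂ω₂ sin(θ₄−θ₂) / [r₃ sin(θ₃−θ₄)].
Numerator sine = -0.94609; denominator sine = -0.68455.
Result = 0.0165·48.38·(-0.94609) / (0.0608·(-0.68455)) = +18.146 rad/s; magnitude 18.146 rad/s.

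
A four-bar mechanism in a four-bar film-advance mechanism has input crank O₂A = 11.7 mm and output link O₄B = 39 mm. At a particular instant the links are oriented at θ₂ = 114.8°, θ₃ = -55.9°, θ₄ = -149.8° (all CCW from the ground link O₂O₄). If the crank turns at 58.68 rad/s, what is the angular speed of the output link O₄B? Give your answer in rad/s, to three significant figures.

2.85

ω₂ = 58.68 rad/s
Differentiating the loop-closure r₂e^{iθ₂}+r₃e^{iθ₃}=r₁+r₄e^{iθ₄} gives r₂ω₂e^{iθ₂}+r₃ω₃e^{iθ₃}=r₄ω₄e^{iθ₄}.
Eliminating the other unknown: ω₄ = r₂ω₂ sin(θ₂−θ₃) / [r₄ sin(θ₄−θ₃)].
Numerator sine = +0.16160; denominator sine = -0.99768.
Result = 0.0117·58.68·(+0.16160) / (0.039·(-0.99768)) = -2.8515 rad/s; magnitude 2.8515 rad/s.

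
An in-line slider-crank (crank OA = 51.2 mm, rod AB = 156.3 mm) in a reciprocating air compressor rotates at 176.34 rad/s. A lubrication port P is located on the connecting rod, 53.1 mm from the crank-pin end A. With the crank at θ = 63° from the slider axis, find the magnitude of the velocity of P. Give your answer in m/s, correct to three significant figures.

ω = 176.3 rad/s.  Crank-pin speed |V_A| = rω = 9.0286 m/s, perpendicular to OA.
Rod angle: sinφ = −(r/L) sinθ ⇒ φ = -16.970°; ω_rod = −rω cosθ/√(L²−r²sin²θ) = -27.418 rad/s.
V_P = V_A + ω_rod × AP, with AP = 0.0531 m along the rod.
Components: V_Px = −rω sinθ − a·ω_rod·sinφ = -8.4695 m/s;  V_Py = rω cosθ + a·ω_rod·cosφ = +2.7064 m/s.
|V_P| = √(V_Px² + V_Py²) = 8.8914 m/s.

8.89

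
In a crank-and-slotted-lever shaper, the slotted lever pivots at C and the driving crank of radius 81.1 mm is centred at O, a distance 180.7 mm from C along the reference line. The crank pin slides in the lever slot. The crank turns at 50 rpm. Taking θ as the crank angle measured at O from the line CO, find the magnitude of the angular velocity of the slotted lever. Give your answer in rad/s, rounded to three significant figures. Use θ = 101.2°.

0.582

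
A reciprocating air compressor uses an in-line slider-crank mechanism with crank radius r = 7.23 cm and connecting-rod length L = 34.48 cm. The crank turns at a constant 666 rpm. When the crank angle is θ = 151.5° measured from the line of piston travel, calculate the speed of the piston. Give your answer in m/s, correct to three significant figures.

1.96

ω = 2π·666/60 = 69.74 rad/s
For an in-line slider-crank, x = r cosθ + √(L² − r² sin²θ), so v = −rω sinθ·[1 + r cosθ/√(L² − r² sin²θ)].
With r = 0.0723 m, L = 0.3448 m, θ = 151.5°: √(L² − r² sin²θ) = 0.34307 m.
v = −0.0723·69.74·0.47716·[1 + 0.0723·-0.87882/0.34307] = -1.9604 m/s.
|v| = 1.9604 m/s.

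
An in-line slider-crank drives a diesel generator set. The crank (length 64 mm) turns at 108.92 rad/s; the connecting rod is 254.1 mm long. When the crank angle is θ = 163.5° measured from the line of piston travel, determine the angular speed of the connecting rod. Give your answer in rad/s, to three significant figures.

26.4

ω = 108.9 rad/s
The rod makes angle φ with the slider axis where L sinφ = r sinθ; differentiating, L cosφ·φ̇ = r ω cosθ.
L cosφ = √(L² − r² sin²θ) = 0.25345 m.
|ω_rod| = r ω |cosθ| / √(L² − r² sin²θ) = 0.064·108.9·0.95882/0.25345 = 26.371 rad/s.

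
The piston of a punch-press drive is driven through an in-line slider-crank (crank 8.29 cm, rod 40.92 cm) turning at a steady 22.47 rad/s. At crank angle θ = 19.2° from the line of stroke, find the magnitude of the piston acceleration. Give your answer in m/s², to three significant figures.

ω = 22.47 rad/s
x(θ) = r cosθ + √(L² − r² sin²θ); with ω constant, a = ω²·d²x/dθ².
d²x/dθ² = −r cosθ − r²(cos2θ)/√u − r⁴ sin²2θ/(4u^{3/2}),  u = L² − r² sin²θ = 0.166701 m².
Substituting r = 0.0829 m, L = 0.4092 m, θ = 19.2°: d²x/dθ² = -0.091547 m.
a = ω²·d²x/dθ² = (22.47)²·(-0.091547) = -46.222 m/s²;  |a| = 46.222 m/s².

46.2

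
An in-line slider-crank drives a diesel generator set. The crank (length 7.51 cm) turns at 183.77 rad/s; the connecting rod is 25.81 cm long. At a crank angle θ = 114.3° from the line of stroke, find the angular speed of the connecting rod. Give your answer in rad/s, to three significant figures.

ω = 183.8 rad/s
The rod makes angle φ with the slider axis where L sinφ = r sinθ; differentiating, L cosφ·φ̇ = r ω cosθ.
L cosφ = √(L² − r² sin²θ) = 0.24886 m.
|ω_rod| = r ω |cosθ| / √(L² − r² sin²θ) = 0.0751·183.8·0.41151/0.24886 = 22.822 rad/s.

22.8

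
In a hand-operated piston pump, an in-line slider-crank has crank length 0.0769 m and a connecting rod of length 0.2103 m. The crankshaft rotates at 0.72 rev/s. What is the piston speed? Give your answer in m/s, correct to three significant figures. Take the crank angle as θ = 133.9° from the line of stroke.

0.185

ω = 2π·0.72 = 4.524 rad/s
For an in-line slider-crank, x = r cosθ + √(L² − r² sin²θ), so v = −rω sinθ·[1 + r cosθ/√(L² − r² sin²θ)].
With r = 0.0769 m, L = 0.2103 m, θ = 133.9°: √(L² − r² sin²θ) = 0.20287 m.
v = −0.0769·4.524·0.72055·[1 + 0.0769·-0.69340/0.20287] = -0.18478 m/s.
|v| = 0.18478 m/s.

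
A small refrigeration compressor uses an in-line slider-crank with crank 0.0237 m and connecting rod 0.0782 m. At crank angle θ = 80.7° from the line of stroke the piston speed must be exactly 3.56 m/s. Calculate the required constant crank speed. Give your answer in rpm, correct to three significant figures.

1380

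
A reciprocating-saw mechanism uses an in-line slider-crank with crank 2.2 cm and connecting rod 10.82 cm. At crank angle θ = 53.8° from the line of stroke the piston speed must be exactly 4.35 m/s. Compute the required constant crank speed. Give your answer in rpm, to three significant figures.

For an in-line slider-crank, |v_piston| = rω|sinθ|·[1 + r cosθ/√(L² − r² sin²θ)].
With r = 0.022 m, L = 0.1082 m, θ = 53.8°: the bracketed kinematic factor |dx/dθ| = 0.019914 m.
ω = v/|dx/dθ| = 4.35/0.019914 = 218.44 rad/s.
N = 60ω/(2π) = 2085.9 rpm.

2090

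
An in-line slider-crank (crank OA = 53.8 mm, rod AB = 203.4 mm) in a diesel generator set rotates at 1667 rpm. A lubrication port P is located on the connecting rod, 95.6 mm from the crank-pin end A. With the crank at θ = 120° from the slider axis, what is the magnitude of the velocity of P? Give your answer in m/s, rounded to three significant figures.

8.01

ω = 174.6 rad/s.  Crank-pin speed |V_A| = rω = 9.3917 m/s, perpendicular to OA.
Rod angle: sinφ = −(r/L) sinθ ⇒ φ = -13.242°; ω_rod = −rω cosθ/√(L²−r²sin²θ) = +23.718 rad/s.
V_P = V_A + ω_rod × AP, with AP = 0.0956 m along the rod.
Components: V_Px = −rω sinθ − a·ω_rod·sinφ = -7.6141 m/s;  V_Py = rω cosθ + a·ω_rod·cosφ = -2.4888 m/s.
|V_P| = √(V_Px² + V_Py²) = 8.0105 m/s.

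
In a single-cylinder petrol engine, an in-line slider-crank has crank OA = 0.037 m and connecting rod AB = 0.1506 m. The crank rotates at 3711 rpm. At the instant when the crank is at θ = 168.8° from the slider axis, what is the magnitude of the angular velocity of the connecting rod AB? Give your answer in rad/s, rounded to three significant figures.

ω = 388.6 rad/s (converted from 3711 rpm).
The rod makes angle φ with the slider axis where L sinφ = r sinθ; differentiating, L cosφ·φ̇ = r ω cosθ.
L cosφ = √(L² − r² sin²θ) = 0.15043 m.
|ω_rod| = r ω |cosθ| / √(L² − r² sin²θ) = 0.037·388.6·0.98096/0.15043 = 93.765 rad/s.

93.8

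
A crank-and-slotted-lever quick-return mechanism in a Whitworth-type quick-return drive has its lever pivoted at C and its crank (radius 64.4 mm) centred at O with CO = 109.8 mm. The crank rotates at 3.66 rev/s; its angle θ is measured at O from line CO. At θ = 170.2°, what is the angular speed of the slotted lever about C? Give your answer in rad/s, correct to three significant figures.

ω = 23 rad/s (from 3.66 rev/s).
Crank pin A relative to C: A = (d + r cosθ, r sinθ); lever angle φ = atan2(r sinθ, d + r cosθ).
Differentiating tanφ: φ̇ = rω(d cosθ + r)/(d² + r² + 2dr cosθ).
d² + r² + 2dr cosθ = |CA|² = 0.00226753 m²;  d cosθ + r = -0.043798 m.
|ω_lever| = |0.0644·23·-0.043798| / 0.00226753 = 28.605 rad/s.

28.6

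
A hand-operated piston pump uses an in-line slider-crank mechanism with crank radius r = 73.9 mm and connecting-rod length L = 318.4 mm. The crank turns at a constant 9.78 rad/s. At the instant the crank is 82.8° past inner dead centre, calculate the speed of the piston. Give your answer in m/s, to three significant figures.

0.738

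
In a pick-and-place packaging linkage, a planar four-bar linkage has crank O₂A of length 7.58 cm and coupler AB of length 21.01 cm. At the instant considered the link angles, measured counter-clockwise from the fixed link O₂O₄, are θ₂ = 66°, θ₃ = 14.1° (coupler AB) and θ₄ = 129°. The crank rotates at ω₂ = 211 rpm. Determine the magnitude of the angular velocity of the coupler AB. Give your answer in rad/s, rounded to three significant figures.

ω₂ = 22.1 rad/s (from 211 rpm).
Differentiating the loop-closure r₂e^{iθ₂}+r₃e^{iθ₃}=r₁+r₄e^{iθ₄} gives r₂ω₂e^{iθ₂}+r₃ω₃e^{iθ₃}=r₄ω₄e^{iθ₄}.
Eliminating the other unknown: ω₃ = r₂ω₂ sin(θ₄−θ₂) / [r₃ sin(θ₃−θ₄)].
Numerator sine = +0.89101; denominator sine = -0.90704.
Result = 0.0758·22.1·(+0.89101) / (0.2101·(-0.90704)) = -7.8308 rad/s; magnitude 7.8308 rad/s.

7.83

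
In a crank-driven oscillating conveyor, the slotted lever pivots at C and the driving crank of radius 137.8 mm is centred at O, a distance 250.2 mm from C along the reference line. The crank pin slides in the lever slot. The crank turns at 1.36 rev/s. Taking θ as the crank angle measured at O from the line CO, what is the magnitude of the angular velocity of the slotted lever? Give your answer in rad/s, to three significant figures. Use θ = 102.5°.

ω = 8.545 rad/s (from 1.36 rev/s).
Crank pin A relative to C: A = (d + r cosθ, r sinθ); lever angle φ = atan2(r sinθ, d + r cosθ).
Differentiating tanφ: φ̇ = rω(d cosθ + r)/(d² + r² + 2dr cosθ).
d² + r² + 2dr cosθ = |CA|² = 0.0666643 m²;  d cosθ + r = +0.083647 m.
|ω_lever| = |0.1378·8.545·+0.083647| / 0.0666643 = 1.4775 rad/s.

1.48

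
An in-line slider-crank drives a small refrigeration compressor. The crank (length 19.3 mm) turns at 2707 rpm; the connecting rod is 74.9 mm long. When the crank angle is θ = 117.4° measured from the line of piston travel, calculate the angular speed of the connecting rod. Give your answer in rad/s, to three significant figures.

ω = 283.5 rad/s (converted from 2707 rpm).
The rod makes angle φ with the slider axis where L sinφ = r sinθ; differentiating, L cosφ·φ̇ = r ω cosθ.
L cosφ = √(L² − r² sin²θ) = 0.072914 m.
|ω_rod| = r ω |cosθ| / √(L² − r² sin²θ) = 0.0193·283.5·0.46020/0.072914 = 34.531 rad/s.

34.5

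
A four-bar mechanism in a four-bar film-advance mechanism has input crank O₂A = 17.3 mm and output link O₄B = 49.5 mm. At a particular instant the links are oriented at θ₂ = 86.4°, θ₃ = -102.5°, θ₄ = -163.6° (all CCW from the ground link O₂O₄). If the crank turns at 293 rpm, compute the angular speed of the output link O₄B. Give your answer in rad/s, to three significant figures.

ω₂ = 30.68 rad/s (from 293 rpm).
Differentiating the loop-closure r₂e^{iθ₂}+r₃e^{iθ₃}=r₁+r₄e^{iθ₄} gives r₂ω₂e^{iθ₂}+r₃ω₃e^{iθ₃}=r₄ω₄e^{iθ₄}.
Eliminating the other unknown: ω₄ = r₂ω₂ sin(θ₂−θ₃) / [r₄ sin(θ₄−θ₃)].
Numerator sine = -0.15471; denominator sine = -0.87546.
Result = 0.0173·30.68·(-0.15471) / (0.0495·(-0.87546)) = +1.895 rad/s; magnitude 1.895 rad/s.

1.90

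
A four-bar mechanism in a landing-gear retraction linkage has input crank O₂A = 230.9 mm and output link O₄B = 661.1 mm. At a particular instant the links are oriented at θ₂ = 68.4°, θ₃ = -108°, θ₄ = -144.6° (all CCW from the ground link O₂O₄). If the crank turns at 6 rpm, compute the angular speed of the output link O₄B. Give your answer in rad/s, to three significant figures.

0.0231

ω₂ = 0.6283 rad/s (from 6 rpm).
Differentiating the loop-closure r₂e^{iθ₂}+r₃e^{iθ₃}=r₁+r₄e^{iθ₄} gives r₂ω₂e^{iθ₂}+r₃ω₃e^{iθ₃}=r₄ω₄e^{iθ₄}.
Eliminating the other unknown: ω₄ = r₂ω₂ sin(θ₂−θ₃) / [r₄ sin(θ₄−θ₃)].
Numerator sine = +0.06279; denominator sine = -0.59622.
Result = 0.2309·0.6283·(+0.06279) / (0.6611·(-0.59622)) = -0.023111 rad/s; magnitude 0.023111 rad/s.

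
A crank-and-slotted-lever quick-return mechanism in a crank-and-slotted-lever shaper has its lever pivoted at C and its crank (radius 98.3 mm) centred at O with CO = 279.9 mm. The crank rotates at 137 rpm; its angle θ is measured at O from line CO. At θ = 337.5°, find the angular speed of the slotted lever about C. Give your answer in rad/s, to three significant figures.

3.62

ω = 14.35 rad/s (from 137 rpm).
Crank pin A relative to C: A = (d + r cosθ, r sinθ); lever angle φ = atan2(r sinθ, d + r cosθ).
Differentiating tanφ: φ̇ = rω(d cosθ + r)/(d² + r² + 2dr cosθ).
d² + r² + 2dr cosθ = |CA|² = 0.138846 m²;  d cosθ + r = +0.35689 m.
|ω_lever| = |0.0983·14.35·+0.35689| / 0.138846 = 3.625 rad/s.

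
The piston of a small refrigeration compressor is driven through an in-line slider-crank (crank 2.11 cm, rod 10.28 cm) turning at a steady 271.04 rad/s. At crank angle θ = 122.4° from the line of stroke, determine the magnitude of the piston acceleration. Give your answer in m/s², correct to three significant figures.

ω = 271 rad/s
x(θ) = r cosθ + √(L² − r² sin²θ); with ω constant, a = ω²·d²x/dθ².
d²x/dθ² = −r cosθ − r²(cos2θ)/√u − r⁴ sin²2θ/(4u^{3/2}),  u = L² − r² sin²θ = 0.0102505 m².
Substituting r = 0.0211 m, L = 0.1028 m, θ = 122.4°: d²x/dθ² = +0.013139 m.
a = ω²·d²x/dθ² = (271)²·(+0.013139) = +965.24 m/s²;  |a| = 965.24 m/s².

965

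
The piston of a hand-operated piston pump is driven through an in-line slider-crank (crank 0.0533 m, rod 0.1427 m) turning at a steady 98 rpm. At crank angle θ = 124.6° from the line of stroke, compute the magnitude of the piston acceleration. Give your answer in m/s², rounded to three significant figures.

3.90

ω = 2π·98/60 = 10.26 rad/s
x(θ) = r cosθ + √(L² − r² sin²θ); with ω constant, a = ω²·d²x/dθ².
d²x/dθ² = −r cosθ − r²(cos2θ)/√u − r⁴ sin²2θ/(4u^{3/2}),  u = L² − r² sin²θ = 0.0184384 m².
Substituting r = 0.0533 m, L = 0.1427 m, θ = 124.6°: d²x/dθ² = +0.036991 m.
a = ω²·d²x/dθ² = (10.26)²·(+0.036991) = +3.8959 m/s²;  |a| = 3.8959 m/s².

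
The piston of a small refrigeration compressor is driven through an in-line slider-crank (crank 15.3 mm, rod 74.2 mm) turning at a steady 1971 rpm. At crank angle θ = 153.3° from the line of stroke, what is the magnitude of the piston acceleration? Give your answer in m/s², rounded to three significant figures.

ω = 2π·1971/60 = 206.4 rad/s
x(θ) = r cosθ + √(L² − r² sin²θ); with ω constant, a = ω²·d²x/dθ².
d²x/dθ² = −r cosθ − r²(cos2θ)/√u − r⁴ sin²2θ/(4u^{3/2}),  u = L² − r² sin²θ = 0.00545838 m².
Substituting r = 0.0153 m, L = 0.0742 m, θ = 153.3°: d²x/dθ² = +0.011758 m.
a = ω²·d²x/dθ² = (206.4)²·(+0.011758) = +500.9 m/s²;  |a| = 500.9 m/s².

501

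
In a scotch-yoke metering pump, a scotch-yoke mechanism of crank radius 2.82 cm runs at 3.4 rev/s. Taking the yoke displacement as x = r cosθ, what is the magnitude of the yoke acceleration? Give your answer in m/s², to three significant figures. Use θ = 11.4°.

12.6

ω = 21.36 rad/s (from 3.4 rev/s).
x = r cosθ ⇒ ẍ = −rω² cosθ (ω constant).
|a| = rω²|cosθ| = 0.0282·(21.36)²·|cos 11.4°| = 12.616 m/s².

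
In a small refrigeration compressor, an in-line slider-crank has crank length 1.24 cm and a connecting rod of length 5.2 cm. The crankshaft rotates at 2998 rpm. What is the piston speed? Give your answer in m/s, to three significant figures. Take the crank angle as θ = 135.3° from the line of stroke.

2.27

ω = 2π·2998/60 = 313.9 rad/s
For an in-line slider-crank, x = r cosθ + √(L² − r² sin²θ), so v = −rω sinθ·[1 + r cosθ/√(L² − r² sin²θ)].
With r = 0.0124 m, L = 0.052 m, θ = 135.3°: √(L² − r² sin²θ) = 0.051263 m.
v = −0.0124·313.9·0.70339·[1 + 0.0124·-0.71080/0.051263] = -2.2675 m/s.
|v| = 2.2675 m/s.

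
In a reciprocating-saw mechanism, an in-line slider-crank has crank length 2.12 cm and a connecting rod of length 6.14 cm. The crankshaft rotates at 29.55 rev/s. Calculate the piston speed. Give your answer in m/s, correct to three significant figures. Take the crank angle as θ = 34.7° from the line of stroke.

2.89

ω = 2π·29.6 = 185.7 rad/s
For an in-line slider-crank, x = r cosθ + √(L² − r² sin²θ), so v = −rω sinθ·[1 + r cosθ/√(L² − r² sin²θ)].
With r = 0.0212 m, L = 0.0614 m, θ = 34.7°: √(L² − r² sin²θ) = 0.060202 m.
v = −0.0212·185.7·0.56928·[1 + 0.0212·0.82214/0.060202] = -2.8895 m/s.
|v| = 2.8895 m/s.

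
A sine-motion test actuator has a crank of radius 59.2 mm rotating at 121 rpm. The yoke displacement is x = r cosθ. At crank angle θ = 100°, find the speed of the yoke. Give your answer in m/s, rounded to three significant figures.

ω = 12.67 rad/s (from 121 rpm).
x = r cosθ ⇒ ẋ = −rω sinθ.
|v| = rω|sinθ| = 0.0592·12.67·|sin 100°| = 0.73873 m/s.

0.739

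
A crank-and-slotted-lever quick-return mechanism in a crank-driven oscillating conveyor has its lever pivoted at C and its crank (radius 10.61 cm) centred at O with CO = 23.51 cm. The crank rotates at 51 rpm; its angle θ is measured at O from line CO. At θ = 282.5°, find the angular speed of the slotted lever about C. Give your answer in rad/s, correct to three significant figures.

ω = 5.341 rad/s (from 51 rpm).
Crank pin A relative to C: A = (d + r cosθ, r sinθ); lever angle φ = atan2(r sinθ, d + r cosθ).
Differentiating tanφ: φ̇ = rω(d cosθ + r)/(d² + r² + 2dr cosθ).
d² + r² + 2dr cosθ = |CA|² = 0.077327 m²;  d cosθ + r = +0.15698 m.
|ω_lever| = |0.1061·5.341·+0.15698| / 0.077327 = 1.1504 rad/s.

1.15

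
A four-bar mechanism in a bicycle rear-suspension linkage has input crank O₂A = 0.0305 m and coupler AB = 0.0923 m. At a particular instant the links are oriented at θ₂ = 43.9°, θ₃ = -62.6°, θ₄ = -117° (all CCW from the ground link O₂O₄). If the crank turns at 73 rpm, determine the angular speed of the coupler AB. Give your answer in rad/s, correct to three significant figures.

ω₂ = 7.645 rad/s (from 73 rpm).
Differentiating the loop-closure r₂e^{iθ₂}+r₃e^{iθ₃}=r₁+r₄e^{iθ₄} gives r₂ω₂e^{iθ₂}+r₃ω₃e^{iθ₃}=r₄ω₄e^{iθ₄}.
Eliminating the other unknown: ω₃ = r₂ω₂ sin(θ₄−θ₂) / [r₃ sin(θ₃−θ₄)].
Numerator sine = -0.32722; denominator sine = +0.81310.
Result = 0.0305·7.645·(-0.32722) / (0.0923·(+0.81310)) = -1.0166 rad/s; magnitude 1.0166 rad/s.

1.02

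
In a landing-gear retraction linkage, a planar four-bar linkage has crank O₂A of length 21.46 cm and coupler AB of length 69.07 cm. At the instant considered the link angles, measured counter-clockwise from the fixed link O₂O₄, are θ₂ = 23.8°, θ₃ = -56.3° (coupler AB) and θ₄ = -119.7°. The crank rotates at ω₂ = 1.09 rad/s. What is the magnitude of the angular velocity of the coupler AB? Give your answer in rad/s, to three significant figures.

ω₂ = 1.09 rad/s
Differentiating the loop-closure r₂e^{iθ₂}+r₃e^{iθ₃}=r₁+r₄e^{iθ₄} gives r₂ω₂e^{iθ₂}+r₃ω₃e^{iθ₃}=r₄ω₄e^{iθ₄}.
Eliminating the other unknown: ω₃ = r₂ω₂ sin(θ₄−θ₂) / [r₃ sin(θ₃−θ₄)].
Numerator sine = -0.59482; denominator sine = +0.89415.
Result = 0.2146·1.09·(-0.59482) / (0.6907·(+0.89415)) = -0.22529 rad/s; magnitude 0.22529 rad/s.

0.225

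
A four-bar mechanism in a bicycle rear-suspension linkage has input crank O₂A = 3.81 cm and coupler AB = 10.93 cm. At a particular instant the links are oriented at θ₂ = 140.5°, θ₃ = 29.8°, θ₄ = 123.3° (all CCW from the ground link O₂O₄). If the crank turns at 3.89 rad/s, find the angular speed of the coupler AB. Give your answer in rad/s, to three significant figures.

0.402

ω₂ = 3.89 rad/s
Differentiating the loop-closure r₂e^{iθ₂}+r₃e^{iθ₃}=r₁+r₄e^{iθ₄} gives r₂ω₂e^{iθ₂}+r₃ω₃e^{iθ₃}=r₄ω₄e^{iθ₄}.
Eliminating the other unknown: ω₃ = r₂ω₂ sin(θ₄−θ₂) / [r₃ sin(θ₃−θ₄)].
Numerator sine = -0.29571; denominator sine = -0.99813.
Result = 0.0381·3.89·(-0.29571) / (0.1093·(-0.99813)) = +0.40172 rad/s; magnitude 0.40172 rad/s.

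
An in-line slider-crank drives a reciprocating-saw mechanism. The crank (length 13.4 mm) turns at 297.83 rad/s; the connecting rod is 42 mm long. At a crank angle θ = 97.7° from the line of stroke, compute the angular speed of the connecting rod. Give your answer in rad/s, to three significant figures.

13.4

ω = 297.8 rad/s
The rod makes angle φ with the slider axis where L sinφ = r sinθ; differentiating, L cosφ·φ̇ = r ω cosθ.
L cosφ = √(L² − r² sin²θ) = 0.039845 m.
|ω_rod| = r ω |cosθ| / √(L² − r² sin²θ) = 0.0134·297.8·0.13399/0.039845 = 13.42 rad/s.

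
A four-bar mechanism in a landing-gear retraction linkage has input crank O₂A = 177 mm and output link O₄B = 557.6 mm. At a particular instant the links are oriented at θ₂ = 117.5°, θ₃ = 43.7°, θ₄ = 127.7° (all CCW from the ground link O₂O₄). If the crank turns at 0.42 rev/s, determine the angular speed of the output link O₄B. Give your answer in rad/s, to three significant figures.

0.809

ω₂ = 2.639 rad/s (from 0.42 rev/s).
Differentiating the loop-closure r₂e^{iθ₂}+r₃e^{iθ₃}=r₁+r₄e^{iθ₄} gives r₂ω₂e^{iθ₂}+r₃ω₃e^{iθ₃}=r₄ω₄e^{iθ₄}.
Eliminating the other unknown: ω₄ = r₂ω₂ sin(θ₂−θ₃) / [r₄ sin(θ₄−θ₃)].
Numerator sine = +0.96029; denominator sine = +0.99452.
Result = 0.177·2.639·(+0.96029) / (0.5576·(+0.99452)) = +0.80885 rad/s; magnitude 0.80885 rad/s.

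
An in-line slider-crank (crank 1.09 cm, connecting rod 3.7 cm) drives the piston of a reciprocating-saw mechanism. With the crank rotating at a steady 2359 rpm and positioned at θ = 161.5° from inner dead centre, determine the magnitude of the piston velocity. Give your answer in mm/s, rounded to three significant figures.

615

ω = 2π·2359/60 = 247 rad/s
For an in-line slider-crank, x = r cosθ + √(L² − r² sin²θ), so v = −rω sinθ·[1 + r cosθ/√(L² − r² sin²θ)].
With r = 0.0109 m, L = 0.037 m, θ = 161.5°: √(L² − r² sin²θ) = 0.036838 m.
v = −0.0109·247·0.31730·[1 + 0.0109·-0.94832/0.036838] = -0.61465 m/s.
|v| = 0.61465 m/s = 614.65 mm/s.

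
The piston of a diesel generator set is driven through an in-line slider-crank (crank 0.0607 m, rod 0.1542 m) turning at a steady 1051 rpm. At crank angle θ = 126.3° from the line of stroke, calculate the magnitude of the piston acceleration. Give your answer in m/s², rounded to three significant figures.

515

ω = 2π·1051/60 = 110.1 rad/s
x(θ) = r cosθ + √(L² − r² sin²θ); with ω constant, a = ω²·d²x/dθ².
d²x/dθ² = −r cosθ − r²(cos2θ)/√u − r⁴ sin²2θ/(4u^{3/2}),  u = L² − r² sin²θ = 0.0213845 m².
Substituting r = 0.0607 m, L = 0.1542 m, θ = 126.3°: d²x/dθ² = +0.042482 m.
a = ω²·d²x/dθ² = (110.1)²·(+0.042482) = +514.59 m/s²;  |a| = 514.59 m/s².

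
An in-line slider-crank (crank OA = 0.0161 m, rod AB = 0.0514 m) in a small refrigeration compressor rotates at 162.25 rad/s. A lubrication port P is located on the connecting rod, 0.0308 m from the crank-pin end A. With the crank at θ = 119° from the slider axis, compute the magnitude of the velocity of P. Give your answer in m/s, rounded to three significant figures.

ω = 162.2 rad/s.  Crank-pin speed |V_A| = rω = 2.6122 m/s, perpendicular to OA.
Rod angle: sinφ = −(r/L) sinθ ⇒ φ = -15.900°; ω_rod = −rω cosθ/√(L²−r²sin²θ) = +25.619 rad/s.
V_P = V_A + ω_rod × AP, with AP = 0.0308 m along the rod.
Components: V_Px = −rω sinθ − a·ω_rod·sinφ = -2.0685 m/s;  V_Py = rω cosθ + a·ω_rod·cosφ = -0.50756 m/s.
|V_P| = √(V_Px² + V_Py²) = 2.1299 m/s.

2.13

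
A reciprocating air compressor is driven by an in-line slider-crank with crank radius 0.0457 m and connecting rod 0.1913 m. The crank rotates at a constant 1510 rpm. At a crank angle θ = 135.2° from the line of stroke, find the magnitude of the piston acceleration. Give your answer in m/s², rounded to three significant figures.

805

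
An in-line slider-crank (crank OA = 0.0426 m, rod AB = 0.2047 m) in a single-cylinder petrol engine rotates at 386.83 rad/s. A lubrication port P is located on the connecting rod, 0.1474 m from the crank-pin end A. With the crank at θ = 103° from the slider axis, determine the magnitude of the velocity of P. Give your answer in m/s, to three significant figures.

ω = 386.8 rad/s.  Crank-pin speed |V_A| = rω = 16.479 m/s, perpendicular to OA.
Rod angle: sinφ = −(r/L) sinθ ⇒ φ = -11.699°; ω_rod = −rω cosθ/√(L²−r²sin²θ) = +18.493 rad/s.
V_P = V_A + ω_rod × AP, with AP = 0.1474 m along the rod.
Components: V_Px = −rω sinθ − a·ω_rod·sinφ = -15.504 m/s;  V_Py = rω cosθ + a·ω_rod·cosφ = -1.0377 m/s.
|V_P| = √(V_Px² + V_Py²) = 15.539 m/s.

15.5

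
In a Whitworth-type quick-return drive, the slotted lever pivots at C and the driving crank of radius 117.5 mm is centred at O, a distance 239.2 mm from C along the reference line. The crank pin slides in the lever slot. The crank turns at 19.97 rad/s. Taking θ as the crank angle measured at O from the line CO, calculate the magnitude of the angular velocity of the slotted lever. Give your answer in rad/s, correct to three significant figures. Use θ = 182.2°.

ω = 19.97 rad/s
Crank pin A relative to C: A = (d + r cosθ, r sinθ); lever angle φ = atan2(r sinθ, d + r cosθ).
Differentiating tanφ: φ̇ = rω(d cosθ + r)/(d² + r² + 2dr cosθ).
d² + r² + 2dr cosθ = |CA|² = 0.0148523 m²;  d cosθ + r = -0.12152 m.
|ω_lever| = |0.1175·19.97·-0.12152| / 0.0148523 = 19.199 rad/s.

19.2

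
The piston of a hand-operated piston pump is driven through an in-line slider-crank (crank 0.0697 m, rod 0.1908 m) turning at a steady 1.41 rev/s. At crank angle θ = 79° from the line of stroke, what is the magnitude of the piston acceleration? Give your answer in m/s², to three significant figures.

0.930

ω = 2π·1.41 = 8.859 rad/s
x(θ) = r cosθ + √(L² − r² sin²θ); with ω constant, a = ω²·d²x/dθ².
d²x/dθ² = −r cosθ − r²(cos2θ)/√u − r⁴ sin²2θ/(4u^{3/2}),  u = L² − r² sin²θ = 0.0317234 m².
Substituting r = 0.0697 m, L = 0.1908 m, θ = 79°: d²x/dθ² = +0.011844 m.
a = ω²·d²x/dθ² = (8.859)²·(+0.011844) = +0.92957 m/s²;  |a| = 0.92957 m/s².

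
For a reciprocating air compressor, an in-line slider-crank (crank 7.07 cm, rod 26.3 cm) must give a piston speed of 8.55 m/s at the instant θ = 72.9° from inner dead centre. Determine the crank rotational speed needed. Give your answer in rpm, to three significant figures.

For an in-line slider-crank, |v_piston| = rω|sinθ|·[1 + r cosθ/√(L² − r² sin²θ)].
With r = 0.0707 m, L = 0.263 m, θ = 72.9°: the bracketed kinematic factor |dx/dθ| = 0.073102 m.
ω = v/|dx/dθ| = 8.55/0.073102 = 116.96 rad/s.
N = 60ω/(2π) = 1116.9 rpm.

1120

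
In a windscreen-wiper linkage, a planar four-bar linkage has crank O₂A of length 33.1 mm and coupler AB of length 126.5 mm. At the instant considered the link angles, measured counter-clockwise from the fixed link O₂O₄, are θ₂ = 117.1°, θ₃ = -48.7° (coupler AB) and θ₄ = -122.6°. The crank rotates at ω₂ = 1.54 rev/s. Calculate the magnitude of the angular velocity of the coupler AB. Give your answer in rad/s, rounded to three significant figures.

ω₂ = 9.676 rad/s (from 1.54 rev/s).
Differentiating the loop-closure r₂e^{iθ₂}+r₃e^{iθ₃}=r₁+r₄e^{iθ₄} gives r₂ω₂e^{iθ₂}+r₃ω₃e^{iθ₃}=r₄ω₄e^{iθ₄}.
Eliminating the other unknown: ω₃ = r₂ω₂ sin(θ₄−θ₂) / [r₃ sin(θ₃−θ₄)].
Numerator sine = +0.86340; denominator sine = +0.96078.
Result = 0.0331·9.676·(+0.86340) / (0.1265·(+0.96078)) = +2.2752 rad/s; magnitude 2.2752 rad/s.

2.28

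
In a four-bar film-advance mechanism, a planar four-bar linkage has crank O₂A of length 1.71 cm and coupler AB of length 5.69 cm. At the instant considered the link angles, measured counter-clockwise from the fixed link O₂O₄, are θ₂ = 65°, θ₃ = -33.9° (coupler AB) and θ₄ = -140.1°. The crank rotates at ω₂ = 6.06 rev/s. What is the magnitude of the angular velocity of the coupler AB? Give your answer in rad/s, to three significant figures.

ω₂ = 38.08 rad/s (from 6.06 rev/s).
Differentiating the loop-closure r₂e^{iθ₂}+r₃e^{iθ₃}=r₁+r₄e^{iθ₄} gives r₂ω₂e^{iθ₂}+r₃ω₃e^{iθ₃}=r₄ω₄e^{iθ₄}.
Eliminating the other unknown: ω₃ = r₂ω₂ sin(θ₄−θ₂) / [r₃ sin(θ₃−θ₄)].
Numerator sine = +0.42420; denominator sine = +0.96029.
Result = 0.0171·38.08·(+0.42420) / (0.0569·(+0.96029)) = +5.0548 rad/s; magnitude 5.0548 rad/s.

5.05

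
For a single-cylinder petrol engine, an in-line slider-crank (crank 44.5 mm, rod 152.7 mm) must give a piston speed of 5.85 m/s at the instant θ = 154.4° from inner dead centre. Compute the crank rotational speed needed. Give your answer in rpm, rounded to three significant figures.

3950

For an in-line slider-crank, |v_piston| = rω|sinθ|·[1 + r cosθ/√(L² − r² sin²θ)].
With r = 0.0445 m, L = 0.1527 m, θ = 154.4°: the bracketed kinematic factor |dx/dθ| = 0.014134 m.
ω = v/|dx/dθ| = 5.85/0.014134 = 413.9 rad/s.
N = 60ω/(2π) = 3952.4 rpm.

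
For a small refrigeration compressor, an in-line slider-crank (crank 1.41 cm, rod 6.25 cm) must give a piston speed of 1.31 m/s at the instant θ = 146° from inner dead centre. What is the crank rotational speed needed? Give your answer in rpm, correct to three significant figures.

1960

For an in-line slider-crank, |v_piston| = rω|sinθ|·[1 + r cosθ/√(L² − r² sin²θ)].
With r = 0.0141 m, L = 0.0625 m, θ = 146°: the bracketed kinematic factor |dx/dθ| = 0.0063981 m.
ω = v/|dx/dθ| = 1.31/0.0063981 = 204.75 rad/s.
N = 60ω/(2π) = 1955.2 rpm.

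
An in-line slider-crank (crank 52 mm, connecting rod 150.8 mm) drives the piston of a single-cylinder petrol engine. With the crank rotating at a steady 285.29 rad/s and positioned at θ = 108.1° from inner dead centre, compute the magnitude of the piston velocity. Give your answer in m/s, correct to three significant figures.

12.5

ω = 285.3 rad/s
For an in-line slider-crank, x = r cosθ + √(L² − r² sin²θ), so v = −rω sinθ·[1 + r cosθ/√(L² − r² sin²θ)].
With r = 0.052 m, L = 0.1508 m, θ = 108.1°: √(L² − r² sin²θ) = 0.14247 m.
v = −0.052·285.3·0.95052·[1 + 0.052·-0.31068/0.14247] = -12.502 m/s.
|v| = 12.502 m/s.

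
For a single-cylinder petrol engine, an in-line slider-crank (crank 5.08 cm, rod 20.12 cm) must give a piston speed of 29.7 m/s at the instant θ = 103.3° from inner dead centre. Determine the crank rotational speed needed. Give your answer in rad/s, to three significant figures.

639

For an in-line slider-crank, |v_piston| = rω|sinθ|·[1 + r cosθ/√(L² − r² sin²θ)].
With r = 0.0508 m, L = 0.2012 m, θ = 103.3°: the bracketed kinematic factor |dx/dθ| = 0.046475 m.
ω = v/|dx/dθ| = 29.7/0.046475 = 639.05 rad/s.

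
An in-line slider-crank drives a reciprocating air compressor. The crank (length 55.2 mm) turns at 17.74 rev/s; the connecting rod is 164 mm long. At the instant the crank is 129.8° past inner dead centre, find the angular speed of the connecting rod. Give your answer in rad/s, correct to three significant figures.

ω = 111.5 rad/s (converted from 17.74 rev/s).
The rod makes angle φ with the slider axis where L sinφ = r sinθ; differentiating, L cosφ·φ̇ = r ω cosθ.
L cosφ = √(L² − r² sin²θ) = 0.15842 m.
|ω_rod| = r ω |cosθ| / √(L² − r² sin²θ) = 0.0552·111.5·0.64011/0.15842 = 24.861 rad/s.

24.9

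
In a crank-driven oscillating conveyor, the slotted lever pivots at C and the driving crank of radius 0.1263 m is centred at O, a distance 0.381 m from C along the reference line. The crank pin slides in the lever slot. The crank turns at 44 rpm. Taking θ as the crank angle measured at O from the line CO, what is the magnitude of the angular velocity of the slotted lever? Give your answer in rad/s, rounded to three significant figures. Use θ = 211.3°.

ω = 4.608 rad/s (from 44 rpm).
Crank pin A relative to C: A = (d + r cosθ, r sinθ); lever angle φ = atan2(r sinθ, d + r cosθ).
Differentiating tanφ: φ̇ = rω(d cosθ + r)/(d² + r² + 2dr cosθ).
d² + r² + 2dr cosθ = |CA|² = 0.0788791 m²;  d cosθ + r = -0.19925 m.
|ω_lever| = |0.1263·4.608·-0.19925| / 0.0788791 = 1.47 rad/s.

1.47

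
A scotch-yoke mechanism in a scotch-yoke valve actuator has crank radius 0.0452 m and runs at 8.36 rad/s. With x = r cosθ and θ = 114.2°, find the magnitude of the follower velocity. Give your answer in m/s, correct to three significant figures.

ω = 8.36 rad/s
x = r cosθ ⇒ ẋ = −rω sinθ.
|v| = rω|sinθ| = 0.0452·8.36·|sin 114.2°| = 0.34466 m/s.

0.345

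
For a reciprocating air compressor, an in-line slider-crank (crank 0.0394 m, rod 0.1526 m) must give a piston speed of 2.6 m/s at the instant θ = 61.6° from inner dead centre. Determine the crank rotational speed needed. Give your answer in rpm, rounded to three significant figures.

For an in-line slider-crank, |v_piston| = rω|sinθ|·[1 + r cosθ/√(L² − r² sin²θ)].
With r = 0.0394 m, L = 0.1526 m, θ = 61.6°: the bracketed kinematic factor |dx/dθ| = 0.039028 m.
ω = v/|dx/dθ| = 2.6/0.039028 = 66.618 rad/s.
N = 60ω/(2π) = 636.16 rpm.

636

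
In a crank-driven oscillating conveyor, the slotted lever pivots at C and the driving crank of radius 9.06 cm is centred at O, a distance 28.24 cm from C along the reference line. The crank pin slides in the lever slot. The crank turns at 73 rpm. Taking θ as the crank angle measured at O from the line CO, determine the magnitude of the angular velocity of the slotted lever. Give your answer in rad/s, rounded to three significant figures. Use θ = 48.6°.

ω = 7.645 rad/s (from 73 rpm).
Crank pin A relative to C: A = (d + r cosθ, r sinθ); lever angle φ = atan2(r sinθ, d + r cosθ).
Differentiating tanφ: φ̇ = rω(d cosθ + r)/(d² + r² + 2dr cosθ).
d² + r² + 2dr cosθ = |CA|² = 0.121798 m²;  d cosθ + r = +0.27735 m.
|ω_lever| = |0.0906·7.645·+0.27735| / 0.121798 = 1.5772 rad/s.

1.58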